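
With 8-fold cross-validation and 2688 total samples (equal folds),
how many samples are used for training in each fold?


Each validation fold has 2688/8 = 336 samples. Training set = 2688 - 336 = 2352.

2352


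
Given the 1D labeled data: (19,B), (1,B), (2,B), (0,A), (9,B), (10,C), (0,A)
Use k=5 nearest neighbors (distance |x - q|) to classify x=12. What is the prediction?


Distances: |19-12|=7, |1-12|=11, |2-12|=10, |0-12|=12, |9-12|=3, |10-12|=2, |0-12|=12. 5 nearest: (10,C), (9,B), (19,B), (2,B), (1,B). Counts: {'C': 1, 'B': 4}. Majority class: B.

B


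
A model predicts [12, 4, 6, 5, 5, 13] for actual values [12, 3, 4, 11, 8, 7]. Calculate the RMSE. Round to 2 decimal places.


MSE = 14.3333. RMSE = sqrt(14.3333) = 3.79.

3.79


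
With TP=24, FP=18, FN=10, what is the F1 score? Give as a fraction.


Precision = 24/42 = 4/7. Recall = 24/34 = 12/17. F1 = 2*P*R/(P+R) = 12/19.

12/19


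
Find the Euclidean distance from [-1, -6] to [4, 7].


d = sqrt(sum of squared differences). (-1-4)^2=25, (-6-7)^2=169. Sum = 194.

sqrt(194)


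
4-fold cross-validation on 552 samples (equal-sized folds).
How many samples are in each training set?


Each validation fold has 552/4 = 138 samples. Training set = 552 - 138 = 414.

414


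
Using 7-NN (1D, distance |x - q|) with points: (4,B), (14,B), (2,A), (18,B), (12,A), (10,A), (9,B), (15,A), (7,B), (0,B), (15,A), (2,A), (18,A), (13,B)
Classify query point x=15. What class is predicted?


Distances: |4-15|=11, |14-15|=1, |2-15|=13, |18-15|=3, |12-15|=3, |10-15|=5, |9-15|=6, |15-15|=0, |7-15|=8, |0-15|=15, |15-15|=0, |2-15|=13, |18-15|=3, |13-15|=2. 7 nearest: (15,A), (15,A), (14,B), (13,B), (12,A), (18,A), (18,B). Counts: {'A': 4, 'B': 3}. Majority class: A.

A


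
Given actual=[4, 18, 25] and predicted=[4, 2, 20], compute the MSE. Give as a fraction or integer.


MSE = (1/3) * ((4-4)^2=0 + (18-2)^2=256 + (25-20)^2=25). Sum = 281. MSE = 281/3.

281/3


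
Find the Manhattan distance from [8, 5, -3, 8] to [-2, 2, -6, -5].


d = sum of absolute differences: |8--2|=10 + |5-2|=3 + |-3--6|=3 + |8--5|=13 = 29.

29


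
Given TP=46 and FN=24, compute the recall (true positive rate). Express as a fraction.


Recall = TP / (TP + FN) = 46 / 70 = 23/35.

23/35


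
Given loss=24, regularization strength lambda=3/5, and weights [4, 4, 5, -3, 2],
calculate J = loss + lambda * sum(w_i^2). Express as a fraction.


L2 sq norm = sum(w^2) = 70. J = 24 + 3/5 * 70 = 66.

66


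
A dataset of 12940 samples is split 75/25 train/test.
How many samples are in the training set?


Test set = 12940 * 25% = 3235. Training set = 12940 - 3235 = 9705.

9705


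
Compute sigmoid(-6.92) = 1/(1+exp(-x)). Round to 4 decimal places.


sigma(-6.92) = 1/(1+e^(6.92)) = 1/(1+1012.319995) = 1/1013.319995 = 0.0010.

0.0010


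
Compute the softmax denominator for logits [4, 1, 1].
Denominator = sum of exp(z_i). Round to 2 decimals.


Denom = e^4=54.5982 + e^1=2.7183 + e^1=2.7183. Sum = 60.0348, which rounds to 60.03.

60.03


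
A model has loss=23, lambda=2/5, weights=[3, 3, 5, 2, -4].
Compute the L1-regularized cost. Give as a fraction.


L1 norm = sum(|w|) = 17. J = 23 + 2/5 * 17 = 149/5.

149/5


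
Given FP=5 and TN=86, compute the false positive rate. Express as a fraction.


FPR = FP / (FP + TN) = 5 / 91 = 5/91.

5/91


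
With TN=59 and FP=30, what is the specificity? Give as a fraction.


Specificity = TN / (TN + FP) = 59 / 89 = 59/89.

59/89


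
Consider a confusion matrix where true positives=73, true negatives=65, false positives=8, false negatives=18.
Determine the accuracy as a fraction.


Accuracy = (TP + TN) / (TP + TN + FP + FN) = (73 + 65) / 164 = 69/82.

69/82


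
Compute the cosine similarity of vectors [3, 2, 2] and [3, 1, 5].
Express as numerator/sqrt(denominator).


dot = 21. |a|^2 = 17, |b|^2 = 35. cos = 21/sqrt(595).

21/sqrt(595)


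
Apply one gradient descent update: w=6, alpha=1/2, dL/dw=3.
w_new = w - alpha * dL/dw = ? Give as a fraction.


w_new = 6 - 1/2 * 3 = 6 - 3/2 = 9/2.

9/2


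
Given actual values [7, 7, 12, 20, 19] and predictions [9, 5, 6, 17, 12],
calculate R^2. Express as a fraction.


Mean(y) = 13. SS_res = 102. SS_tot = 158. R^2 = 1 - 102/(158) = 28/79.

28/79


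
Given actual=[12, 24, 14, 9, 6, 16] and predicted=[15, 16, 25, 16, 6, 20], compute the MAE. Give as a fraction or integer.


MAE = (1/6) * (|12-15|=3 + |24-16|=8 + |14-25|=11 + |9-16|=7 + |6-6|=0 + |16-20|=4). Sum = 33. MAE = 11/2.

11/2


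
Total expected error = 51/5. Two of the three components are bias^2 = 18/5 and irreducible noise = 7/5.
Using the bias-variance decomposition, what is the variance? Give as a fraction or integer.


Total error = bias^2 + variance + irreducible noise. So variance = 51/5 - 18/5 - 7/5 = 26/5.

26/5


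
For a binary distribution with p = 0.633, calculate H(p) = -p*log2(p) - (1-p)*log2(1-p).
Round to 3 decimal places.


H = -0.633*log2(0.633) - 0.367*log2(0.367) = 0.948.

0.948


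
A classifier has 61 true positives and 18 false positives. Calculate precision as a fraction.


Precision = TP / (TP + FP) = 61 / 79 = 61/79.

61/79


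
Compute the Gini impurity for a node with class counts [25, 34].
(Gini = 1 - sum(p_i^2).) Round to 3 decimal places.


Total = 59. Proportions: 25/59, 34/59. sum(p_i^2) = 0.5116. Gini = 1 - 0.5116 = 0.4884, which rounds to 0.488.

0.488


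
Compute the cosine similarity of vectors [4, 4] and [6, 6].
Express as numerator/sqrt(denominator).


dot = 48. |a|^2 = 32, |b|^2 = 72. cos = 48/sqrt(2304).

48/sqrt(2304)


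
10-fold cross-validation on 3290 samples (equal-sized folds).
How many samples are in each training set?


Each validation fold has 3290/10 = 329 samples. Training set = 3290 - 329 = 2961.

2961


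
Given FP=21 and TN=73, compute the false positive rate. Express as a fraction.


FPR = FP / (FP + TN) = 21 / 94 = 21/94.

21/94


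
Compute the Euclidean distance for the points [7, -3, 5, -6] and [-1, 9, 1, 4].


d = sqrt(sum of squared differences). (7--1)^2=64, (-3-9)^2=144, (5-1)^2=16, (-6-4)^2=100. Sum = 324.

18


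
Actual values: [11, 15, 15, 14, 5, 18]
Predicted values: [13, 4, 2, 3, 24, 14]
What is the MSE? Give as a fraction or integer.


MSE = (1/6) * ((11-13)^2=4 + (15-4)^2=121 + (15-2)^2=169 + (14-3)^2=121 + (5-24)^2=361 + (18-14)^2=16). Sum = 792. MSE = 132.

132


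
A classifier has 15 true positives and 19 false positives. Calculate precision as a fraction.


Precision = TP / (TP + FP) = 15 / 34 = 15/34.

15/34


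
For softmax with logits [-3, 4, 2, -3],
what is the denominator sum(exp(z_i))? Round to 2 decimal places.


Denom = e^-3=0.0498 + e^4=54.5982 + e^2=7.3891 + e^-3=0.0498. Sum = 62.0869, which rounds to 62.09.

62.09


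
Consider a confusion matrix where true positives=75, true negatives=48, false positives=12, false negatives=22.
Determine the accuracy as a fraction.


Accuracy = (TP + TN) / (TP + TN + FP + FN) = (75 + 48) / 157 = 123/157.

123/157


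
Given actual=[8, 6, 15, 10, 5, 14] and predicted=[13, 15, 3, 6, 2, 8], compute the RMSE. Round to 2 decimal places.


MSE = 51.8333. RMSE = sqrt(51.8333) = 7.20.

7.20


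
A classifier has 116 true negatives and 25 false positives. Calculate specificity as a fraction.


Specificity = TN / (TN + FP) = 116 / 141 = 116/141.

116/141


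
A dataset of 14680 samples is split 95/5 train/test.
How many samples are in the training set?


Test set = 14680 * 5% = 734. Training set = 14680 - 734 = 13946.

13946


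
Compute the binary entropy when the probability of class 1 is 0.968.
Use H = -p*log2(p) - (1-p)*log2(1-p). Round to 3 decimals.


H = -0.968*log2(0.968) - 0.032*log2(0.032) = 0.204.

0.204


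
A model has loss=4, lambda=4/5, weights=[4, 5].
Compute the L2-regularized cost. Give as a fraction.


L2 sq norm = sum(w^2) = 41. J = 4 + 4/5 * 41 = 184/5.

184/5


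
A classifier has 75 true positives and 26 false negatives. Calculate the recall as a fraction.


Recall = TP / (TP + FN) = 75 / 101 = 75/101.

75/101


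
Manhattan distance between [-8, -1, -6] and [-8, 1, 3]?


d = sum of absolute differences: |-8--8|=0 + |-1-1|=2 + |-6-3|=9 = 11.

11


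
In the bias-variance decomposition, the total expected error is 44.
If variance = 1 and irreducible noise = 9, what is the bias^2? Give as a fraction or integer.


Total error = bias^2 + variance + irreducible noise. So bias^2 = 44 - 1 - 9 = 34.

34


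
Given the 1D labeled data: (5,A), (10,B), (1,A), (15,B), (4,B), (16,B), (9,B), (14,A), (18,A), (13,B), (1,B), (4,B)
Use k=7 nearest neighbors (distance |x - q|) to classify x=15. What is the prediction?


Distances: |5-15|=10, |10-15|=5, |1-15|=14, |15-15|=0, |4-15|=11, |16-15|=1, |9-15|=6, |14-15|=1, |18-15|=3, |13-15|=2, |1-15|=14, |4-15|=11. 7 nearest: (15,B), (14,A), (16,B), (13,B), (18,A), (10,B), (9,B). Counts: {'B': 5, 'A': 2}. Majority class: B.

B


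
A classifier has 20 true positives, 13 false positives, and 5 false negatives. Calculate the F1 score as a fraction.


Precision = 20/33 = 20/33. Recall = 20/25 = 4/5. F1 = 2*P*R/(P+R) = 20/29.

20/29


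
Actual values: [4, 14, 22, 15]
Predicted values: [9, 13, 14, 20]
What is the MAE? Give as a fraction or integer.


MAE = (1/4) * (|4-9|=5 + |14-13|=1 + |22-14|=8 + |15-20|=5). Sum = 19. MAE = 19/4.

19/4


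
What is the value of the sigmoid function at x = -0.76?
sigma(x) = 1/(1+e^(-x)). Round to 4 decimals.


sigma(-0.76) = 1/(1+e^(0.76)) = 1/(1+2.138276) = 1/3.138276 = 0.3186.

0.3186


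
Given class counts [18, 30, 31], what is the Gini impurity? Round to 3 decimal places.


Total = 79. Proportions: 18/79, 30/79, 31/79. sum(p_i^2) = 0.3501. Gini = 1 - 0.3501 = 0.6499, which rounds to 0.650.

0.650


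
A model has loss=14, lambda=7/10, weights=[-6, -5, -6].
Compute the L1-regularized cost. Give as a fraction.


L1 norm = sum(|w|) = 17. J = 14 + 7/10 * 17 = 259/10.

259/10


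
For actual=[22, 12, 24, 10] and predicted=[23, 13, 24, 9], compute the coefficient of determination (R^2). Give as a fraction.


Mean(y) = 17. SS_res = 3. SS_tot = 148. R^2 = 1 - 3/(148) = 145/148.

145/148


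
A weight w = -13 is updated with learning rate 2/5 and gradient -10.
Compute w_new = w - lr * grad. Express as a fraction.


w_new = -13 - 2/5 * -10 = -13 - -4 = -9.

-9


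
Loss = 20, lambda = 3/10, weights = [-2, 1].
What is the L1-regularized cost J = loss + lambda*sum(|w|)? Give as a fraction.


L1 norm = sum(|w|) = 3. J = 20 + 3/10 * 3 = 209/10.

209/10


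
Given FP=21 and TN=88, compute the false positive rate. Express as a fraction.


FPR = FP / (FP + TN) = 21 / 109 = 21/109.

21/109


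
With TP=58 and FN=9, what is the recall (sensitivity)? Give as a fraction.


Recall = TP / (TP + FN) = 58 / 67 = 58/67.

58/67


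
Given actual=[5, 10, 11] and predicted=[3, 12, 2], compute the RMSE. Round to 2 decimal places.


MSE = 29.6667. RMSE = sqrt(29.6667) = 5.45.

5.45


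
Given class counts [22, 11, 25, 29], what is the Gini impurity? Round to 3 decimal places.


Total = 87. Proportions: 22/87, 11/87, 25/87, 29/87. sum(p_i^2) = 0.2736. Gini = 1 - 0.2736 = 0.7264, which rounds to 0.726.

0.726


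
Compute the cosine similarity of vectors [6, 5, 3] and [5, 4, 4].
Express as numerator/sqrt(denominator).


dot = 62. |a|^2 = 70, |b|^2 = 57. cos = 62/sqrt(3990).

62/sqrt(3990)


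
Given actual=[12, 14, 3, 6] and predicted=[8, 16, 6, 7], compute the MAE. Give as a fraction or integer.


MAE = (1/4) * (|12-8|=4 + |14-16|=2 + |3-6|=3 + |6-7|=1). Sum = 10. MAE = 5/2.

5/2


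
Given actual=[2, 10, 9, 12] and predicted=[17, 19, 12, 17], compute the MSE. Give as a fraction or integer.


MSE = (1/4) * ((2-17)^2=225 + (10-19)^2=81 + (9-12)^2=9 + (12-17)^2=25). Sum = 340. MSE = 85.

85


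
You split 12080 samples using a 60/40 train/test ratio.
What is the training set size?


Test set = 12080 * 40% = 4832. Training set = 12080 - 4832 = 7248.

7248


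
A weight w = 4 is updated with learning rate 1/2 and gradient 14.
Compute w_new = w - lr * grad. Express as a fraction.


w_new = 4 - 1/2 * 14 = 4 - 7 = -3.

-3


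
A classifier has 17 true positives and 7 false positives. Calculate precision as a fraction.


Precision = TP / (TP + FP) = 17 / 24 = 17/24.

17/24


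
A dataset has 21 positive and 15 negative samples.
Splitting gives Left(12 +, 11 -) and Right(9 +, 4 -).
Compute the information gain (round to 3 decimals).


H(parent) = 0.9799. H(left) = 0.9986, H(right) = 0.8905. Weighted = (23/36)*0.9986 + (13/36)*0.8905 = 0.9596. IG = 0.9799 - 0.9596 = 0.0203, which rounds to 0.020.

0.020


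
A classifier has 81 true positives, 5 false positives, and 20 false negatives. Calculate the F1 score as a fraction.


Precision = 81/86 = 81/86. Recall = 81/101 = 81/101. F1 = 2*P*R/(P+R) = 162/187.

162/187


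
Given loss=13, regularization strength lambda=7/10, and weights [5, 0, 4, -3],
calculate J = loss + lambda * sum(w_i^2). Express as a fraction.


L2 sq norm = sum(w^2) = 50. J = 13 + 7/10 * 50 = 48.

48


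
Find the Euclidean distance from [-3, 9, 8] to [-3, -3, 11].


d = sqrt(sum of squared differences). (-3--3)^2=0, (9--3)^2=144, (8-11)^2=9. Sum = 153.

sqrt(153)


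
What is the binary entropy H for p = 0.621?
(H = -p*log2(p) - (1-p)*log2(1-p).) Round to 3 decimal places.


H = -0.621*log2(0.621) - 0.379*log2(0.379) = 0.957.

0.957


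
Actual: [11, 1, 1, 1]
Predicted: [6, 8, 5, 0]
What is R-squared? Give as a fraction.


Mean(y) = 7/2. SS_res = 91. SS_tot = 75. R^2 = 1 - 91/(75) = -16/75.

-16/75


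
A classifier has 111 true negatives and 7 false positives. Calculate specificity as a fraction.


Specificity = TN / (TN + FP) = 111 / 118 = 111/118.

111/118


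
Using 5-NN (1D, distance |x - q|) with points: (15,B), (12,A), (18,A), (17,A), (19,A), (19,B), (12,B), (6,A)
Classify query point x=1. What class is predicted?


Distances: |15-1|=14, |12-1|=11, |18-1|=17, |17-1|=16, |19-1|=18, |19-1|=18, |12-1|=11, |6-1|=5. 5 nearest: (6,A), (12,A), (12,B), (15,B), (17,A). Counts: {'A': 3, 'B': 2}. Majority class: A.

A


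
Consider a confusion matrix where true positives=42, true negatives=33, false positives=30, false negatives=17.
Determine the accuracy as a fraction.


Accuracy = (TP + TN) / (TP + TN + FP + FN) = (42 + 33) / 122 = 75/122.

75/122


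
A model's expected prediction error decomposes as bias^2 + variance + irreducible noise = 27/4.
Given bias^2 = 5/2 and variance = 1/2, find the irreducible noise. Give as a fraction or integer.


Total error = bias^2 + variance + irreducible noise. So irreducible noise = 27/4 - 5/2 - 1/2 = 15/4.

15/4


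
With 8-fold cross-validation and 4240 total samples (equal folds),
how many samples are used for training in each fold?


Each validation fold has 4240/8 = 530 samples. Training set = 4240 - 530 = 3710.

3710


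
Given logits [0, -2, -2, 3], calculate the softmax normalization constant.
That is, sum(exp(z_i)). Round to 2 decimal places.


Denom = e^0=1.0000 + e^-2=0.1353 + e^-2=0.1353 + e^3=20.0855. Sum = 21.3561, which rounds to 21.36.

21.36


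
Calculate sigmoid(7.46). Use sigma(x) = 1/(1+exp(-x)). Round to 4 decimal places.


sigma(7.46) = 1/(1+e^(-7.46)) = 1/(1+0.000576) = 1/1.000576 = 0.9994.

0.9994


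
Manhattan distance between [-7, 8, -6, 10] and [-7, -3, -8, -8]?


d = sum of absolute differences: |-7--7|=0 + |8--3|=11 + |-6--8|=2 + |10--8|=18 = 31.

31


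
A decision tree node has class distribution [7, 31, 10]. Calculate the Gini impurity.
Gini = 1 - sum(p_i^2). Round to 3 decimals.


Total = 48. Proportions: 7/48, 31/48, 10/48. sum(p_i^2) = 0.4818. Gini = 1 - 0.4818 = 0.5182, which rounds to 0.518.

0.518


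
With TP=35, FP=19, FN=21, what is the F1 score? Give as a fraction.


Precision = 35/54 = 35/54. Recall = 35/56 = 5/8. F1 = 2*P*R/(P+R) = 7/11.

7/11


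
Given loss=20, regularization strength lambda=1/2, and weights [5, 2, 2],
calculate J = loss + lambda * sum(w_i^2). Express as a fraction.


L2 sq norm = sum(w^2) = 33. J = 20 + 1/2 * 33 = 73/2.

73/2


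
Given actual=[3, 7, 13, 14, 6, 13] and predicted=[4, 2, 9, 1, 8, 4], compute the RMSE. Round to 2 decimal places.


MSE = 49.3333. RMSE = sqrt(49.3333) = 7.02.

7.02


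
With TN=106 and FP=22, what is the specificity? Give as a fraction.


Specificity = TN / (TN + FP) = 106 / 128 = 53/64.

53/64


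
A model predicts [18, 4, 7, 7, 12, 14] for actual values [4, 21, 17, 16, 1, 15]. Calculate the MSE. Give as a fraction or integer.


MSE = (1/6) * ((4-18)^2=196 + (21-4)^2=289 + (17-7)^2=100 + (16-7)^2=81 + (1-12)^2=121 + (15-14)^2=1). Sum = 788. MSE = 394/3.

394/3


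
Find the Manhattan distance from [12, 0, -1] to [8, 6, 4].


d = sum of absolute differences: |12-8|=4 + |0-6|=6 + |-1-4|=5 = 15.

15


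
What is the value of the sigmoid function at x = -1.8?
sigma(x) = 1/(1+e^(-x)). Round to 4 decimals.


sigma(-1.8) = 1/(1+e^(1.8)) = 1/(1+6.049647) = 1/7.049647 = 0.1419.

0.1419


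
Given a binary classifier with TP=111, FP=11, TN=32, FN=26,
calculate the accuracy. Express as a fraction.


Accuracy = (TP + TN) / (TP + TN + FP + FN) = (111 + 32) / 180 = 143/180.

143/180


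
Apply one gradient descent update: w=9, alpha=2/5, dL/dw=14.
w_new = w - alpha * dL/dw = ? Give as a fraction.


w_new = 9 - 2/5 * 14 = 9 - 28/5 = 17/5.

17/5


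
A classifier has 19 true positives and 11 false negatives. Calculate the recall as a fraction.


Recall = TP / (TP + FN) = 19 / 30 = 19/30.

19/30


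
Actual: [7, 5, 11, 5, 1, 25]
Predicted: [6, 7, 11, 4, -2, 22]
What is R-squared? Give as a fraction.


Mean(y) = 9. SS_res = 24. SS_tot = 360. R^2 = 1 - 24/(360) = 14/15.

14/15


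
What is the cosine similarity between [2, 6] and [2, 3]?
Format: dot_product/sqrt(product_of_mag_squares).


dot = 22. |a|^2 = 40, |b|^2 = 13. cos = 22/sqrt(520).

22/sqrt(520)


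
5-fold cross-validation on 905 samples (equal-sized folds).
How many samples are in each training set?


Each validation fold has 905/5 = 181 samples. Training set = 905 - 181 = 724.

724


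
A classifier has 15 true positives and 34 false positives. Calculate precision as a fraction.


Precision = TP / (TP + FP) = 15 / 49 = 15/49.

15/49


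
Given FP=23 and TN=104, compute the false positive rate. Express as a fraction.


FPR = FP / (FP + TN) = 23 / 127 = 23/127.

23/127


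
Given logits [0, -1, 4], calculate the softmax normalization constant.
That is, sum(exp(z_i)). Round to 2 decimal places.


Denom = e^0=1.0000 + e^-1=0.3679 + e^4=54.5982. Sum = 55.9661, which rounds to 55.97.

55.97


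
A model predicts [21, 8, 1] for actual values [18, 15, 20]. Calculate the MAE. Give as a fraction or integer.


MAE = (1/3) * (|18-21|=3 + |15-8|=7 + |20-1|=19). Sum = 29. MAE = 29/3.

29/3


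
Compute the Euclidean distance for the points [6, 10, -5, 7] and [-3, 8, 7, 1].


d = sqrt(sum of squared differences). (6--3)^2=81, (10-8)^2=4, (-5-7)^2=144, (7-1)^2=36. Sum = 265.

sqrt(265)


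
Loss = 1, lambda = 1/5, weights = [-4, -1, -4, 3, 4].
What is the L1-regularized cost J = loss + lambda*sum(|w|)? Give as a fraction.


L1 norm = sum(|w|) = 16. J = 1 + 1/5 * 16 = 21/5.

21/5


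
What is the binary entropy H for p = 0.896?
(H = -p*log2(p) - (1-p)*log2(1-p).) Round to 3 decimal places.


H = -0.896*log2(0.896) - 0.104*log2(0.104) = 0.482.

0.482


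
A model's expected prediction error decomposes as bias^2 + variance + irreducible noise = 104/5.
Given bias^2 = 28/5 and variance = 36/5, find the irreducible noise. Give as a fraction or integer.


Total error = bias^2 + variance + irreducible noise. So irreducible noise = 104/5 - 28/5 - 36/5 = 8.

8


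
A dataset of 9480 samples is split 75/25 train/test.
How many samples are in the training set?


Test set = 9480 * 25% = 2370. Training set = 9480 - 2370 = 7110.

7110


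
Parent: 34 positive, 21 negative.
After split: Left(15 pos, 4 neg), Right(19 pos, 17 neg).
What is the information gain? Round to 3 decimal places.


H(parent) = 0.9593. H(left) = 0.7425, H(right) = 0.9978. Weighted = (19/55)*0.7425 + (36/55)*0.9978 = 0.9096. IG = 0.9593 - 0.9096 = 0.0497, which rounds to 0.050.

0.050


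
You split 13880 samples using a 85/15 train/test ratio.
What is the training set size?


Test set = 13880 * 15% = 2082. Training set = 13880 - 2082 = 11798.

11798


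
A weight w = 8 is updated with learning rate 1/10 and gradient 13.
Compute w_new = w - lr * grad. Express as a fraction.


w_new = 8 - 1/10 * 13 = 8 - 13/10 = 67/10.

67/10


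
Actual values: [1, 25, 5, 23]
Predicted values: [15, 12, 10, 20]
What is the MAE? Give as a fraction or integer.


MAE = (1/4) * (|1-15|=14 + |25-12|=13 + |5-10|=5 + |23-20|=3). Sum = 35. MAE = 35/4.

35/4


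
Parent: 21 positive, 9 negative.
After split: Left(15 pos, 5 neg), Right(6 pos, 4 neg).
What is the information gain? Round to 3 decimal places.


H(parent) = 0.8813. H(left) = 0.8113, H(right) = 0.9710. Weighted = (20/30)*0.8113 + (10/30)*0.9710 = 0.8645. IG = 0.8813 - 0.8645 = 0.0168, which rounds to 0.017.

0.017


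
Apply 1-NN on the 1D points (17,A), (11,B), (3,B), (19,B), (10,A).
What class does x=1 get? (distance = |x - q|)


Distances: |17-1|=16, |11-1|=10, |3-1|=2, |19-1|=18, |10-1|=9. 1 nearest: (3,B). Counts: {'B': 1}. Majority class: B.

B


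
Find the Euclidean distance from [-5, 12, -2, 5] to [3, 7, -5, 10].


d = sqrt(sum of squared differences). (-5-3)^2=64, (12-7)^2=25, (-2--5)^2=9, (5-10)^2=25. Sum = 123.

sqrt(123)


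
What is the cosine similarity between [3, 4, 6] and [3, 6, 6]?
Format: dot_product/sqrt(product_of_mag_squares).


dot = 69. |a|^2 = 61, |b|^2 = 81. cos = 69/sqrt(4941).

69/sqrt(4941)


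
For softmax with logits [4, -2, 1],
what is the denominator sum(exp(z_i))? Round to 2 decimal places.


Denom = e^4=54.5982 + e^-2=0.1353 + e^1=2.7183. Sum = 57.4518, which rounds to 57.45.

57.45


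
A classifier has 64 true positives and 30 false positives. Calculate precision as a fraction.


Precision = TP / (TP + FP) = 64 / 94 = 32/47.

32/47


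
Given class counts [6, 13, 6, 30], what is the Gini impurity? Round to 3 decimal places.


Total = 55. Proportions: 6/55, 13/55, 6/55, 30/55. sum(p_i^2) = 0.3772. Gini = 1 - 0.3772 = 0.6228, which rounds to 0.623.

0.623


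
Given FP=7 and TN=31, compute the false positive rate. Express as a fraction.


FPR = FP / (FP + TN) = 7 / 38 = 7/38.

7/38


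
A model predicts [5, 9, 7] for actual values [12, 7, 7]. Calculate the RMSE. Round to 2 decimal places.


MSE = 17.6667. RMSE = sqrt(17.6667) = 4.20.

4.20


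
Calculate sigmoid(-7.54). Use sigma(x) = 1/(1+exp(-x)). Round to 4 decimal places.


sigma(-7.54) = 1/(1+e^(7.54)) = 1/(1+1881.830025) = 1/1882.830025 = 0.0005.

0.0005


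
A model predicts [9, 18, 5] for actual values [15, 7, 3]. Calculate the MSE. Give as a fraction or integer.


MSE = (1/3) * ((15-9)^2=36 + (7-18)^2=121 + (3-5)^2=4). Sum = 161. MSE = 161/3.

161/3


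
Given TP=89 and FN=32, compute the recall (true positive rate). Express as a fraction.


Recall = TP / (TP + FN) = 89 / 121 = 89/121.

89/121


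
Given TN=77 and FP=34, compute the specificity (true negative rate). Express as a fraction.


Specificity = TN / (TN + FP) = 77 / 111 = 77/111.

77/111


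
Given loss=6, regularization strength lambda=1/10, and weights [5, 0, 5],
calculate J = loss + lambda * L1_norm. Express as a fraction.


L1 norm = sum(|w|) = 10. J = 6 + 1/10 * 10 = 7.

7


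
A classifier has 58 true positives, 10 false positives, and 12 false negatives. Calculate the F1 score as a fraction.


Precision = 58/68 = 29/34. Recall = 58/70 = 29/35. F1 = 2*P*R/(P+R) = 58/69.

58/69


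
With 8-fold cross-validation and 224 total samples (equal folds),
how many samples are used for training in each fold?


Each validation fold has 224/8 = 28 samples. Training set = 224 - 28 = 196.

196


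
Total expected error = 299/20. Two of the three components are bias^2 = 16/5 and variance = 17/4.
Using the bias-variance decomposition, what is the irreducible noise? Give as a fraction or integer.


Total error = bias^2 + variance + irreducible noise. So irreducible noise = 299/20 - 16/5 - 17/4 = 15/2.

15/2


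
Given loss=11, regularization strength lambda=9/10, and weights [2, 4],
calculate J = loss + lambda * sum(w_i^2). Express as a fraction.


L2 sq norm = sum(w^2) = 20. J = 11 + 9/10 * 20 = 29.

29


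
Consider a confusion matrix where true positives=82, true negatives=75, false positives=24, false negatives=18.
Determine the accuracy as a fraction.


Accuracy = (TP + TN) / (TP + TN + FP + FN) = (82 + 75) / 199 = 157/199.

157/199


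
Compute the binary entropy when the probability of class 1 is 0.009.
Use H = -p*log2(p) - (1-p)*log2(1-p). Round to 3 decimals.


H = -0.009*log2(0.009) - 0.991*log2(0.991) = 0.074.

0.074


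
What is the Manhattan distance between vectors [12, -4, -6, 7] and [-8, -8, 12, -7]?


d = sum of absolute differences: |12--8|=20 + |-4--8|=4 + |-6-12|=18 + |7--7|=14 = 56.

56


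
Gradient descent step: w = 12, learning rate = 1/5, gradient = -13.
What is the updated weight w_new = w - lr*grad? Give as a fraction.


w_new = 12 - 1/5 * -13 = 12 - -13/5 = 73/5.

73/5


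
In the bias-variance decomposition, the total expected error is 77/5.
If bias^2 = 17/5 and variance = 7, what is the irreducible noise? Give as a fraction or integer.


Total error = bias^2 + variance + irreducible noise. So irreducible noise = 77/5 - 17/5 - 7 = 5.

5


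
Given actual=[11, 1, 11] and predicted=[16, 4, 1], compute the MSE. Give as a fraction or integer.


MSE = (1/3) * ((11-16)^2=25 + (1-4)^2=9 + (11-1)^2=100). Sum = 134. MSE = 134/3.

134/3


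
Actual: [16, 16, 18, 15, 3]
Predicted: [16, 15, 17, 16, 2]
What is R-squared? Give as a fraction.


Mean(y) = 68/5. SS_res = 4. SS_tot = 726/5. R^2 = 1 - 4/(726/5) = 353/363.

353/363


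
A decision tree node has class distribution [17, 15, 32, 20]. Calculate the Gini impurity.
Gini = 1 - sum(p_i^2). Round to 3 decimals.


Total = 84. Proportions: 17/84, 15/84, 32/84, 20/84. sum(p_i^2) = 0.2747. Gini = 1 - 0.2747 = 0.7253, which rounds to 0.725.

0.725


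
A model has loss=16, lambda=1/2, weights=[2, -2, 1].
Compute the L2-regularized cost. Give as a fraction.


L2 sq norm = sum(w^2) = 9. J = 16 + 1/2 * 9 = 41/2.

41/2


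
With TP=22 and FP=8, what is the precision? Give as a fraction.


Precision = TP / (TP + FP) = 22 / 30 = 11/15.

11/15


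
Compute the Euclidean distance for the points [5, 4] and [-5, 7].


d = sqrt(sum of squared differences). (5--5)^2=100, (4-7)^2=9. Sum = 109.

sqrt(109)


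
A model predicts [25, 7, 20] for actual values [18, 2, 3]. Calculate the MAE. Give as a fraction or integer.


MAE = (1/3) * (|18-25|=7 + |2-7|=5 + |3-20|=17). Sum = 29. MAE = 29/3.

29/3


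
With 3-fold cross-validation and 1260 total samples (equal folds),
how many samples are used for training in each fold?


Each validation fold has 1260/3 = 420 samples. Training set = 1260 - 420 = 840.

840


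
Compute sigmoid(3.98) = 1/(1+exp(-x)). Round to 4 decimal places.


sigma(3.98) = 1/(1+e^(-3.98)) = 1/(1+0.018686) = 1/1.018686 = 0.9817.

0.9817


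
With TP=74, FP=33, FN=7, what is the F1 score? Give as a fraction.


Precision = 74/107 = 74/107. Recall = 74/81 = 74/81. F1 = 2*P*R/(P+R) = 37/47.

37/47


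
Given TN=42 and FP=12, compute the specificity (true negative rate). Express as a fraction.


Specificity = TN / (TN + FP) = 42 / 54 = 7/9.

7/9


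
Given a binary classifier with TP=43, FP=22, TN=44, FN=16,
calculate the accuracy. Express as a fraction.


Accuracy = (TP + TN) / (TP + TN + FP + FN) = (43 + 44) / 125 = 87/125.

87/125


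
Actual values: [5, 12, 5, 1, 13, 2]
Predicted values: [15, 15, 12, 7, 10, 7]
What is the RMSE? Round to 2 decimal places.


MSE = 38.0000. RMSE = sqrt(38.0000) = 6.16.

6.16


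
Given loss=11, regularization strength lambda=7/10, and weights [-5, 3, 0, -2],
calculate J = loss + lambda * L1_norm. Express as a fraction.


L1 norm = sum(|w|) = 10. J = 11 + 7/10 * 10 = 18.

18


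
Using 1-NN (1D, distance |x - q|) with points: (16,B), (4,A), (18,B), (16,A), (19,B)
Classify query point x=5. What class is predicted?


Distances: |16-5|=11, |4-5|=1, |18-5|=13, |16-5|=11, |19-5|=14. 1 nearest: (4,A). Counts: {'A': 1}. Majority class: A.

A


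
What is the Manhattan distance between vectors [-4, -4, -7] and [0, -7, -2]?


d = sum of absolute differences: |-4-0|=4 + |-4--7|=3 + |-7--2|=5 = 12.

12


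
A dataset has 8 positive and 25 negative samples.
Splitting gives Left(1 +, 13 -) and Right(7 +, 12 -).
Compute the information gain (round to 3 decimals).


H(parent) = 0.7990. H(left) = 0.3712, H(right) = 0.9495. Weighted = (14/33)*0.3712 + (19/33)*0.9495 = 0.7042. IG = 0.7990 - 0.7042 = 0.0948, which rounds to 0.095.

0.095


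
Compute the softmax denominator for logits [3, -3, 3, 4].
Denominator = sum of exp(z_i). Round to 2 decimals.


Denom = e^3=20.0855 + e^-3=0.0498 + e^3=20.0855 + e^4=54.5982. Sum = 94.8190, which rounds to 94.82.

94.82


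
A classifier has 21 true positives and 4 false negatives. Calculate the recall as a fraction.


Recall = TP / (TP + FN) = 21 / 25 = 21/25.

21/25


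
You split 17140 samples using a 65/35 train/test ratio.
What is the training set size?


Test set = 17140 * 35% = 5999. Training set = 17140 - 5999 = 11141.

11141


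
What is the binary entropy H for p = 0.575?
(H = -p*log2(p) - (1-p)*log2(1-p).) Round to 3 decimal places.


H = -0.575*log2(0.575) - 0.425*log2(0.425) = 0.984.

0.984


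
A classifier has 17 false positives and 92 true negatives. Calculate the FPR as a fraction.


FPR = FP / (FP + TN) = 17 / 109 = 17/109.

17/109


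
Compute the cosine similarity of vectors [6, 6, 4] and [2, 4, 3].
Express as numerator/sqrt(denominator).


dot = 48. |a|^2 = 88, |b|^2 = 29. cos = 48/sqrt(2552).

48/sqrt(2552)


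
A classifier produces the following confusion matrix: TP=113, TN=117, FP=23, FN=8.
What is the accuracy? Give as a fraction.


Accuracy = (TP + TN) / (TP + TN + FP + FN) = (113 + 117) / 261 = 230/261.

230/261


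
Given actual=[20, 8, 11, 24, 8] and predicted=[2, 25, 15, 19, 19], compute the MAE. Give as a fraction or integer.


MAE = (1/5) * (|20-2|=18 + |8-25|=17 + |11-15|=4 + |24-19|=5 + |8-19|=11). Sum = 55. MAE = 11.

11


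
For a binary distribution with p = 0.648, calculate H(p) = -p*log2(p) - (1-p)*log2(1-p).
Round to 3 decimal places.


H = -0.648*log2(0.648) - 0.352*log2(0.352) = 0.936.

0.936


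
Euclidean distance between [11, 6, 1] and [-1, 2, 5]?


d = sqrt(sum of squared differences). (11--1)^2=144, (6-2)^2=16, (1-5)^2=16. Sum = 176.

sqrt(176)


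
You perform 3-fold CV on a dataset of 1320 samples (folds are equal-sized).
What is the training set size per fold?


Each validation fold has 1320/3 = 440 samples. Training set = 1320 - 440 = 880.

880


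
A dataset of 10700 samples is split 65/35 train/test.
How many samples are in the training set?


Test set = 10700 * 35% = 3745. Training set = 10700 - 3745 = 6955.

6955


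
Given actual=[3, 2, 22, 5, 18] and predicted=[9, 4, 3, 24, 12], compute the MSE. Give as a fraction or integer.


MSE = (1/5) * ((3-9)^2=36 + (2-4)^2=4 + (22-3)^2=361 + (5-24)^2=361 + (18-12)^2=36). Sum = 798. MSE = 798/5.

798/5


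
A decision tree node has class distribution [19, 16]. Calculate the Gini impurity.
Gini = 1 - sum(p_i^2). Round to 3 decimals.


Total = 35. Proportions: 19/35, 16/35. sum(p_i^2) = 0.5037. Gini = 1 - 0.5037 = 0.4963, which rounds to 0.496.

0.496


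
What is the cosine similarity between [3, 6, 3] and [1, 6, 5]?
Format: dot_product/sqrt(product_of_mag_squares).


dot = 54. |a|^2 = 54, |b|^2 = 62. cos = 54/sqrt(3348).

54/sqrt(3348)


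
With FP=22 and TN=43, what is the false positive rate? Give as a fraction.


FPR = FP / (FP + TN) = 22 / 65 = 22/65.

22/65


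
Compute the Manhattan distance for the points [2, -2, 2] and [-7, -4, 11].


d = sum of absolute differences: |2--7|=9 + |-2--4|=2 + |2-11|=9 = 20.

20


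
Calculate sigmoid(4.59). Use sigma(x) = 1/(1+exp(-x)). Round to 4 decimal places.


sigma(4.59) = 1/(1+e^(-4.59)) = 1/(1+0.010153) = 1/1.010153 = 0.9899.

0.9899


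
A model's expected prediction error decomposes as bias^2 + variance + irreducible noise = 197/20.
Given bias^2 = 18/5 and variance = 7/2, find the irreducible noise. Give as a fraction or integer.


Total error = bias^2 + variance + irreducible noise. So irreducible noise = 197/20 - 18/5 - 7/2 = 11/4.

11/4


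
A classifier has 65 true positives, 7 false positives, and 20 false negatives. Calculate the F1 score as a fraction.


Precision = 65/72 = 65/72. Recall = 65/85 = 13/17. F1 = 2*P*R/(P+R) = 130/157.

130/157


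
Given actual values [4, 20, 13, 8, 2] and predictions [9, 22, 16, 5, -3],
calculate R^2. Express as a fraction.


Mean(y) = 47/5. SS_res = 72. SS_tot = 1056/5. R^2 = 1 - 72/(1056/5) = 29/44.

29/44


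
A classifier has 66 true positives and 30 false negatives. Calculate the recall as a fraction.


Recall = TP / (TP + FN) = 66 / 96 = 11/16.

11/16


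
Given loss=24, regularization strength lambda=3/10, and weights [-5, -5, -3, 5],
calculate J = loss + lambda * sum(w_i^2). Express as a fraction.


L2 sq norm = sum(w^2) = 84. J = 24 + 3/10 * 84 = 246/5.

246/5


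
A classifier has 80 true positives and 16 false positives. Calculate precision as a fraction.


Precision = TP / (TP + FP) = 80 / 96 = 5/6.

5/6


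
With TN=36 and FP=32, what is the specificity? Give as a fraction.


Specificity = TN / (TN + FP) = 36 / 68 = 9/17.

9/17


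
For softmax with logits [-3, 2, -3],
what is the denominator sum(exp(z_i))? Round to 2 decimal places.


Denom = e^-3=0.0498 + e^2=7.3891 + e^-3=0.0498. Sum = 7.4887, which rounds to 7.49.

7.49


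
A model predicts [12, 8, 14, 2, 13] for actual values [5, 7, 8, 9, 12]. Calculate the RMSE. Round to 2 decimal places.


MSE = 27.2000. RMSE = sqrt(27.2000) = 5.22.

5.22


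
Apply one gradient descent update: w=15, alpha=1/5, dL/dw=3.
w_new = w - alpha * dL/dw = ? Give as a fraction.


w_new = 15 - 1/5 * 3 = 15 - 3/5 = 72/5.

72/5


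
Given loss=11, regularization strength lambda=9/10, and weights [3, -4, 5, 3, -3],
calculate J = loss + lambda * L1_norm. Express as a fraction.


L1 norm = sum(|w|) = 18. J = 11 + 9/10 * 18 = 136/5.

136/5


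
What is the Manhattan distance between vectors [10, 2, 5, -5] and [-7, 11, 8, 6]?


d = sum of absolute differences: |10--7|=17 + |2-11|=9 + |5-8|=3 + |-5-6|=11 = 40.

40


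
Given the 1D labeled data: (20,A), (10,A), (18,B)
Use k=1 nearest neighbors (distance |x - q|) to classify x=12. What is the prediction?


Distances: |20-12|=8, |10-12|=2, |18-12|=6. 1 nearest: (10,A). Counts: {'A': 1}. Majority class: A.

A


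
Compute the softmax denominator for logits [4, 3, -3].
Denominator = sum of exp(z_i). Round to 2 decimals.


Denom = e^4=54.5982 + e^3=20.0855 + e^-3=0.0498. Sum = 74.7335, which rounds to 74.73.

74.73


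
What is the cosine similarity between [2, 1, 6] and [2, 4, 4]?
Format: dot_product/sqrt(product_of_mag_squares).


dot = 32. |a|^2 = 41, |b|^2 = 36. cos = 32/sqrt(1476).

32/sqrt(1476)


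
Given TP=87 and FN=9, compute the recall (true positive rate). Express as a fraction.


Recall = TP / (TP + FN) = 87 / 96 = 29/32.

29/32


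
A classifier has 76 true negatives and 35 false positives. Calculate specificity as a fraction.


Specificity = TN / (TN + FP) = 76 / 111 = 76/111.

76/111


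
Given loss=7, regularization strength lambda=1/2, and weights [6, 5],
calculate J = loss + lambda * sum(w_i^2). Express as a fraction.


L2 sq norm = sum(w^2) = 61. J = 7 + 1/2 * 61 = 75/2.

75/2


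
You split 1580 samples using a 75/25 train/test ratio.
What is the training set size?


Test set = 1580 * 25% = 395. Training set = 1580 - 395 = 1185.

1185


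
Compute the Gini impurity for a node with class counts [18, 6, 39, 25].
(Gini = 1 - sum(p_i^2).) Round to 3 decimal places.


Total = 88. Proportions: 18/88, 6/88, 39/88, 25/88. sum(p_i^2) = 0.3236. Gini = 1 - 0.3236 = 0.6764, which rounds to 0.676.

0.676


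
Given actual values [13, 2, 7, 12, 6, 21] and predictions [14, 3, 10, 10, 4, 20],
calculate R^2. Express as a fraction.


Mean(y) = 61/6. SS_res = 20. SS_tot = 1337/6. R^2 = 1 - 20/(1337/6) = 1217/1337.

1217/1337


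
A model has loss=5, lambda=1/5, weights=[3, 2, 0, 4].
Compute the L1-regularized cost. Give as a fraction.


L1 norm = sum(|w|) = 9. J = 5 + 1/5 * 9 = 34/5.

34/5


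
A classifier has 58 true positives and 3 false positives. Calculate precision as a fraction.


Precision = TP / (TP + FP) = 58 / 61 = 58/61.

58/61


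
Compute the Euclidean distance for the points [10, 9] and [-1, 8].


d = sqrt(sum of squared differences). (10--1)^2=121, (9-8)^2=1. Sum = 122.

sqrt(122)


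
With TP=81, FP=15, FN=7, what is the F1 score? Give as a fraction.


Precision = 81/96 = 27/32. Recall = 81/88 = 81/88. F1 = 2*P*R/(P+R) = 81/92.

81/92


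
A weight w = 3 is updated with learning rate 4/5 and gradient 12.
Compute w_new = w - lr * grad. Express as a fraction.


w_new = 3 - 4/5 * 12 = 3 - 48/5 = -33/5.

-33/5


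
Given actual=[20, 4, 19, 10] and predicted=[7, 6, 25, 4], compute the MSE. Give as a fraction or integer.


MSE = (1/4) * ((20-7)^2=169 + (4-6)^2=4 + (19-25)^2=36 + (10-4)^2=36). Sum = 245. MSE = 245/4.

245/4


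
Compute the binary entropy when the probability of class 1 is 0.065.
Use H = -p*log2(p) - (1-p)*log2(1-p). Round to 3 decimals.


H = -0.065*log2(0.065) - 0.935*log2(0.935) = 0.347.

0.347


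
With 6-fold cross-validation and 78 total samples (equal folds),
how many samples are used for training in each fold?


Each validation fold has 78/6 = 13 samples. Training set = 78 - 13 = 65.

65


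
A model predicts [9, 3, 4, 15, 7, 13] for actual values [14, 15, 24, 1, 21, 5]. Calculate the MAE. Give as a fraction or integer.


MAE = (1/6) * (|14-9|=5 + |15-3|=12 + |24-4|=20 + |1-15|=14 + |21-7|=14 + |5-13|=8). Sum = 73. MAE = 73/6.

73/6


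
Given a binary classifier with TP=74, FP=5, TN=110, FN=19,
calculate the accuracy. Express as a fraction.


Accuracy = (TP + TN) / (TP + TN + FP + FN) = (74 + 110) / 208 = 23/26.

23/26


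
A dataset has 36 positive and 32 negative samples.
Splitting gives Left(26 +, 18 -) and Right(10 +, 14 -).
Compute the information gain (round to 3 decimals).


H(parent) = 0.9975. H(left) = 0.9760, H(right) = 0.9799. Weighted = (44/68)*0.9760 + (24/68)*0.9799 = 0.9774. IG = 0.9975 - 0.9774 = 0.0201, which rounds to 0.020.

0.020


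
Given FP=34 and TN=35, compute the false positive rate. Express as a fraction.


FPR = FP / (FP + TN) = 34 / 69 = 34/69.

34/69


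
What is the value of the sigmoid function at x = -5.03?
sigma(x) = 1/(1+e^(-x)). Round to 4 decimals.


sigma(-5.03) = 1/(1+e^(5.03)) = 1/(1+152.933013) = 1/153.933013 = 0.0065.

0.0065


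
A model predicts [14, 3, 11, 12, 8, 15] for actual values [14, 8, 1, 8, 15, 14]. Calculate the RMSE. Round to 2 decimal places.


MSE = 31.8333. RMSE = sqrt(31.8333) = 5.64.

5.64
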